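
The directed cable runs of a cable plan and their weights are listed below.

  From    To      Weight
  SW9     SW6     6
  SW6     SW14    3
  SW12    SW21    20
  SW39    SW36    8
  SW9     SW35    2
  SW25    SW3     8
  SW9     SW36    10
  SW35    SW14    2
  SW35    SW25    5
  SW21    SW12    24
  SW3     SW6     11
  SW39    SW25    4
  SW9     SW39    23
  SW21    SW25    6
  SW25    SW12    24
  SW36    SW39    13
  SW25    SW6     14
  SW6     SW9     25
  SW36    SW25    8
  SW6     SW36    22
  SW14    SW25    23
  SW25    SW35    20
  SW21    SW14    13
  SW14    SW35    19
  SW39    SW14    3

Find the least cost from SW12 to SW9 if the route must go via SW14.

Shortest SW12→SW14: SW12–SW21–SW14 = 33
Best SW14 to SW9: SW14–SW25–SW6–SW9 costing 62
Total via SW14: 33 + 62 = 95.

95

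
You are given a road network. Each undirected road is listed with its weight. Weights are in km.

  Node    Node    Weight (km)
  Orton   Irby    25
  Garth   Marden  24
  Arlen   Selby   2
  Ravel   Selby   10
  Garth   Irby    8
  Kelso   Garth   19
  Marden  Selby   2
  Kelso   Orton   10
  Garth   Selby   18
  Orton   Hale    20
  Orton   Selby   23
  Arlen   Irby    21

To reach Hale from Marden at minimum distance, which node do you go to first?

Selby

Enumerating some paths:
Marden–Garth–Kelso–Orton–Hale: 24+19+10+20 = 73
Marden–Selby–Orton–Hale: 2+23+20 = 45
Marden–Selby–Arlen–Irby–Orton–Hale: 2+2+21+25+20 = 70
Marden–Selby–Garth–Kelso–Orton–Hale: 2+18+19+10+20 = 69
Cheapest is Marden–Selby–Orton–Hale at 45 km.
So from Marden the first move is to Selby.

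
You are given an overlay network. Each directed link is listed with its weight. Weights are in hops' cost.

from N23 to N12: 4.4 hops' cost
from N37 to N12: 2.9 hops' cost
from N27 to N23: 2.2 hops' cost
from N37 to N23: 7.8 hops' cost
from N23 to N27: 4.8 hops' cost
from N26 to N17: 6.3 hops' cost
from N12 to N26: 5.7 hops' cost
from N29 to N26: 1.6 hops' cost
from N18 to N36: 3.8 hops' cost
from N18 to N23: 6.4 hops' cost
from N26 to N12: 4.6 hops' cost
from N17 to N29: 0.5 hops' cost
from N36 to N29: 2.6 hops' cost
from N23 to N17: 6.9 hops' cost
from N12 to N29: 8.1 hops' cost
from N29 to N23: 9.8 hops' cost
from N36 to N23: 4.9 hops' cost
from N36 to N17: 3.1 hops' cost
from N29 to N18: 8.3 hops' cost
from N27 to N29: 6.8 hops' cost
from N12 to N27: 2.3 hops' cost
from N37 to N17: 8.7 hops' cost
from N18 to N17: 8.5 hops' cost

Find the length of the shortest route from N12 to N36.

20.2 hops' cost

Compare a few routes:
N12–N29–N18–N36: 8.1+8.3+3.8 = 20.2
N12–N27–N23–N17–N29–N18–N36: 2.3+2.2+6.9+0.5+8.3+3.8 = 24
N12–N27–N29–N18–N36: 2.3+6.8+8.3+3.8 = 21.2
The minimum is 20.2 hops' cost via N12–N29–N18–N36.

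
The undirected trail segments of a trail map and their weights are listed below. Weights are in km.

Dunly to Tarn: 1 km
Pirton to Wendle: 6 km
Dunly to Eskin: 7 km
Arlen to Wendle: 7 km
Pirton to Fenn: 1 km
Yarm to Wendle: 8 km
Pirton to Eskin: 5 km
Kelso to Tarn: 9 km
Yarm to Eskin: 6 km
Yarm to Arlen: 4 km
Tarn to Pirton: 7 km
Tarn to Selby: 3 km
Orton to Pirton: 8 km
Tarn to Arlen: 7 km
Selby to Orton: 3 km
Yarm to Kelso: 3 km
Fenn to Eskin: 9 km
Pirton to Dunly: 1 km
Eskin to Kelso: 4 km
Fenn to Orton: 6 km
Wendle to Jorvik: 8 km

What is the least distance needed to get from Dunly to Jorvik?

Compare a few routes:
Dunly–Tarn–Arlen–Wendle–Jorvik: 1+7+7+8 = 23
Dunly–Pirton–Wendle–Jorvik: 1+6+8 = 15
Dunly–Tarn–Pirton–Wendle–Jorvik: 1+7+6+8 = 22
Dunly–Eskin–Pirton–Wendle–Jorvik: 7+5+6+8 = 26
Cheapest is Dunly–Pirton–Wendle–Jorvik at 15 km.

15 km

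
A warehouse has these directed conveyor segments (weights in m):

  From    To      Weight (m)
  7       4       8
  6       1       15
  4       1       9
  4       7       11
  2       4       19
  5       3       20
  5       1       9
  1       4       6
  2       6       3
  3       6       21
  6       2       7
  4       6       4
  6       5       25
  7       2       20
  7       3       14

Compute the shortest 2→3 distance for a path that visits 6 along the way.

Best 2 to 6: 2–6 costing 3
Shortest 6→3: 6–5–3 = 45
Total via 6: 3 + 45 = 48 m.

48 m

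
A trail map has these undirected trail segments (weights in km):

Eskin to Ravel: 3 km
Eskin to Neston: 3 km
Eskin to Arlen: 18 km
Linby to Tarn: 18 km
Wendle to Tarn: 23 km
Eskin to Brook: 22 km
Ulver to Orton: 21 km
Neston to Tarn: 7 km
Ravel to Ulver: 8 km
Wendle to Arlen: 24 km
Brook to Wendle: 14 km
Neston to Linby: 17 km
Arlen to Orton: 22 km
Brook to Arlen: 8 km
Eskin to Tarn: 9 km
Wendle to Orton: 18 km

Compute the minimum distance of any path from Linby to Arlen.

38 km

Running Dijkstra from Linby:
Linby: 0
Neston: 17  (via Linby)
Tarn: 18  (via Linby)
Eskin: 20  (via Neston)
Ravel: 23  (via Eskin)
Ulver: 31  (via Ravel)
Arlen: 38  (via Eskin)
Shortest route: Linby → Neston → Eskin → Arlen = 38 km.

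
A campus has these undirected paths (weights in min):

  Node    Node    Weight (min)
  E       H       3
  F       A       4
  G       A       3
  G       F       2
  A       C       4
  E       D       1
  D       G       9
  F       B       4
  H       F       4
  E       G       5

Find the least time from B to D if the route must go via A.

17 min

Best B to A: B–F–A costing 8
Best A to D: A–G–E–D costing 9
Total via A: 8 + 9 = 17 min.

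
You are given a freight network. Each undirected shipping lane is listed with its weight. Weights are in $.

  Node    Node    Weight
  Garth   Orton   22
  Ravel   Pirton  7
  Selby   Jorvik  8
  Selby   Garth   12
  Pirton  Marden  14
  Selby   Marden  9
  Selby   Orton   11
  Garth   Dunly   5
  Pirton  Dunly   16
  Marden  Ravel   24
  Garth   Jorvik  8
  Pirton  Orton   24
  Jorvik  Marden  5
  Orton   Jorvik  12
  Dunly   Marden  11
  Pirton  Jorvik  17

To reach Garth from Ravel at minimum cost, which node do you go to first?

Enumerating some paths:
Ravel–Pirton–Dunly–Garth: 7+16+5 = 28
Ravel–Pirton–Jorvik–Garth: 7+17+8 = 32
Cheapest is Ravel–Pirton–Dunly–Garth at $28.
So from Ravel the first move is to Pirton.

Pirton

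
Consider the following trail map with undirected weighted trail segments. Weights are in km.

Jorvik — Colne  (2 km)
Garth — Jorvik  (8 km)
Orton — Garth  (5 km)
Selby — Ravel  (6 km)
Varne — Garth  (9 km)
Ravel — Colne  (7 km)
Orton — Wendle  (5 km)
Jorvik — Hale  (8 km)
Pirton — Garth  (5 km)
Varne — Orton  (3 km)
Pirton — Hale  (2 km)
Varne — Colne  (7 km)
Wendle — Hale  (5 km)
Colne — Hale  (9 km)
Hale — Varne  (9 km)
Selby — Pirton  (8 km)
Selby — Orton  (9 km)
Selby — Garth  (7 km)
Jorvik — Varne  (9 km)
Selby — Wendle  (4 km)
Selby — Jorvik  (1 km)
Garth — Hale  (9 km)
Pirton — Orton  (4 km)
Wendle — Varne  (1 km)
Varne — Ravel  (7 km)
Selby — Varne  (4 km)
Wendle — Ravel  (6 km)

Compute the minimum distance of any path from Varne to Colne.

7 km

Running Dijkstra from Varne:
Varne: 0
Wendle: 1  (via Varne)
Orton: 3  (via Varne)
Selby: 4  (via Varne)
Jorvik: 5  (via Selby)
Hale: 6  (via Wendle)
Colne: 7  (via Varne)
Shortest route: Varne–Colne = 7 km.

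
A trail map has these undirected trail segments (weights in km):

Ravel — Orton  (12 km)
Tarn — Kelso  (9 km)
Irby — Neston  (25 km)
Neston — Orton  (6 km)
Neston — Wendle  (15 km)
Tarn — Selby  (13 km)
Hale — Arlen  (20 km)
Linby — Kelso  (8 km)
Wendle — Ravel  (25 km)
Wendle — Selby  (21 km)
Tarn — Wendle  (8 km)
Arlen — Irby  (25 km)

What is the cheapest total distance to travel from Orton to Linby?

46 km

Running Dijkstra from Orton:
Orton: 0
Neston: 6  (via Orton)
Ravel: 12  (via Orton)
Wendle: 21  (via Neston)
Tarn: 29  (via Wendle)
Irby: 31  (via Neston)
Kelso: 38  (via Tarn)
Selby: 42  (via Wendle)
Linby: 46  (via Kelso)
Shortest route: Orton–Neston–Wendle–Tarn–Kelso–Linby = 46 km.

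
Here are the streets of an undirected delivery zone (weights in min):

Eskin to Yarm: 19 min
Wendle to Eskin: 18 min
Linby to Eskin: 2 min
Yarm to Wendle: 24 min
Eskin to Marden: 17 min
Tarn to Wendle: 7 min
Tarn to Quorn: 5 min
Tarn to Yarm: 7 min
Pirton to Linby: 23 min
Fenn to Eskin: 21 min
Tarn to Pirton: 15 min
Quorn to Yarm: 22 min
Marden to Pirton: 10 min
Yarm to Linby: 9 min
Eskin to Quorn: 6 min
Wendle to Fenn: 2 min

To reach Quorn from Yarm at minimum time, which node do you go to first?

Enumerating some paths:
Yarm - Tarn - Quorn: 7+5 = 12
Yarm - Quorn: 22 = 22
Yarm - Linby - Eskin - Quorn: 9+2+6 = 17
The minimum is 12 min via Yarm - Tarn - Quorn.
So from Yarm the first move is to Tarn.

Tarn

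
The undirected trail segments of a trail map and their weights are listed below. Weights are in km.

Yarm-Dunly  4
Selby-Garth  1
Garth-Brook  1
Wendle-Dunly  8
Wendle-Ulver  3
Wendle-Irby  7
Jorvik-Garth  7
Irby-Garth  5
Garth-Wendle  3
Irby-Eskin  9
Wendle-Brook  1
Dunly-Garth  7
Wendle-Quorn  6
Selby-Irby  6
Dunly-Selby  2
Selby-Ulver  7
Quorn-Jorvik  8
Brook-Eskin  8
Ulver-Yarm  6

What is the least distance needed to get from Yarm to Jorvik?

14 km

Enumerating some paths:
Yarm - Dunly - Garth - Jorvik: 4+7+7 = 18
Yarm - Dunly - Selby - Garth - Jorvik: 4+2+1+7 = 14
Yarm - Ulver - Wendle - Brook - Garth - Jorvik: 6+3+1+1+7 = 18
Yarm - Ulver - Wendle - Garth - Jorvik: 6+3+3+7 = 19
The minimum is 14 km via Yarm - Dunly - Selby - Garth - Jorvik.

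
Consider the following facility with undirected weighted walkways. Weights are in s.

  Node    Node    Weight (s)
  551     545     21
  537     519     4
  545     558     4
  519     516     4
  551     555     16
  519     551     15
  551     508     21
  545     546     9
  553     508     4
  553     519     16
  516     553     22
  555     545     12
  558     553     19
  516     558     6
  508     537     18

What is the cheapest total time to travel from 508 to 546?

36 s

Shortest distances from 508:
508: 0
553: 4  (via 508)
537: 18  (via 508)
519: 20  (via 553)
551: 21  (via 508)
558: 23  (via 553)
516: 24  (via 519)
545: 27  (via 558)
546: 36  (via 545)
Shortest route: 508 → 553 → 558 → 545 → 546 = 36 s.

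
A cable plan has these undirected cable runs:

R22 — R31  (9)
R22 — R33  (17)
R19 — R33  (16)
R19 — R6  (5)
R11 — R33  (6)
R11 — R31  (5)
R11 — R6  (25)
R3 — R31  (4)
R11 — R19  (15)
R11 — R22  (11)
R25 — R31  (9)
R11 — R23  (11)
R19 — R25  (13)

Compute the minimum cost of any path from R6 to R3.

Settle nodes by increasing distance from R6:
R6: 0
R19: 5  (via R6)
R25: 18  (via R19)
R11: 20  (via R19)
R33: 21  (via R19)
R31: 25  (via R11)
R3: 29  (via R31)
Shortest route: R6 → R19 → R11 → R31 → R3 = 29.

29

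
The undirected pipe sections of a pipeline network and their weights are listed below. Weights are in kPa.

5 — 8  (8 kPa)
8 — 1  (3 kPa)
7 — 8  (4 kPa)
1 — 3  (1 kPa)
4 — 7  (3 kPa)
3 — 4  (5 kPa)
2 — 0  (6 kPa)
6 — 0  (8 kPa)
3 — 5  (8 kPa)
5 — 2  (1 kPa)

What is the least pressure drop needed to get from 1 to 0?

16 kPa

Candidate routes:
1–3–4–7–8–5–2–0: 1+5+3+4+8+1+6 = 28
1–8–5–2–0: 3+8+1+6 = 18
1–3–5–2–0: 1+8+1+6 = 16
Cheapest is 1–3–5–2–0 at 16 kPa.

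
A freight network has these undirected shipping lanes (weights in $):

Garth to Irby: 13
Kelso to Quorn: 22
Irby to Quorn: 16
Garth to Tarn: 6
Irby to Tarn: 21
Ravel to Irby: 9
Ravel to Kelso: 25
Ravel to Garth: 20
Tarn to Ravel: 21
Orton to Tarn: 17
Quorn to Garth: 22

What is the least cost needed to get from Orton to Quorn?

Shortest distances from Orton:
Orton: 0
Tarn: 17  (via Orton)
Garth: 23  (via Tarn)
Irby: 36  (via Garth)
Ravel: 38  (via Tarn)
Quorn: 45  (via Garth)
Shortest route: Orton → Tarn → Garth → Quorn = $45.

$45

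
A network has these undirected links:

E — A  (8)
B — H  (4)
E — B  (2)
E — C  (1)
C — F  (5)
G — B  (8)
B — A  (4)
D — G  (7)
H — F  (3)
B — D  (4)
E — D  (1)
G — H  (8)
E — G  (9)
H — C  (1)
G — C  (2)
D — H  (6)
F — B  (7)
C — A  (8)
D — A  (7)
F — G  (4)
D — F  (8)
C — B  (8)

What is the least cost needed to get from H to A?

8

Shortest distances from H:
H: 0
C: 1  (via H)
E: 2  (via C)
D: 3  (via E)
F: 3  (via H)
G: 3  (via C)
B: 4  (via H)
A: 8  (via B)
Shortest route: H → B → A = 8.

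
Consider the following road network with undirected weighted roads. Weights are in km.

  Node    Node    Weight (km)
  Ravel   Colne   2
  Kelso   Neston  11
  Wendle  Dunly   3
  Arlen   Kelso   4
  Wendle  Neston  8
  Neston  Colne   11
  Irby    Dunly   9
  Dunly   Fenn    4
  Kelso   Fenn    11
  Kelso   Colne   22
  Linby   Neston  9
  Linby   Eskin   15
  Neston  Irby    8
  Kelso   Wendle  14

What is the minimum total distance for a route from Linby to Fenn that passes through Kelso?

Best Linby to Kelso: Linby–Neston–Kelso costing 20
Best Kelso to Fenn: Kelso–Fenn costing 11
Total via Kelso: 20 + 11 = 31 km.

31 km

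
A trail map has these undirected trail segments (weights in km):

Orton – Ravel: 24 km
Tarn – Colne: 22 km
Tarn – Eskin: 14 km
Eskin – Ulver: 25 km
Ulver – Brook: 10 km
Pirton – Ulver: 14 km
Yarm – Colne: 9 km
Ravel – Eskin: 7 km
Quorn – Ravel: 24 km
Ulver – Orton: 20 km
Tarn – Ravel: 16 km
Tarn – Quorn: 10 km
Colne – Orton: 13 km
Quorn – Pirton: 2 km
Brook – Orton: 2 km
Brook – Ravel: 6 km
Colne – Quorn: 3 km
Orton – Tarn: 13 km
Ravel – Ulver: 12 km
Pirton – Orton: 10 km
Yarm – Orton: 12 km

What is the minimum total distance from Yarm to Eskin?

Running Dijkstra from Yarm:
Yarm: 0
Colne: 9  (via Yarm)
Orton: 12  (via Yarm)
Quorn: 12  (via Colne)
Pirton: 14  (via Quorn)
Brook: 14  (via Orton)
Ravel: 20  (via Brook)
Tarn: 22  (via Quorn)
Ulver: 24  (via Brook)
Eskin: 27  (via Ravel)
Shortest route: Yarm–Orton–Brook–Ravel–Eskin = 27 km.

27 km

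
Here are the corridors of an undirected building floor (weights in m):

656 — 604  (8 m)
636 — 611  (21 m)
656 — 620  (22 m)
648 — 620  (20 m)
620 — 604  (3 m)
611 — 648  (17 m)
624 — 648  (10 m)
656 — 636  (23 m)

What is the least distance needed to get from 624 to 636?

48 m

Enumerating some paths:
624–648–620–604–656–636: 10+20+3+8+23 = 64
624–648–611–636: 10+17+21 = 48
Cheapest is 624–648–611–636 at 48 m.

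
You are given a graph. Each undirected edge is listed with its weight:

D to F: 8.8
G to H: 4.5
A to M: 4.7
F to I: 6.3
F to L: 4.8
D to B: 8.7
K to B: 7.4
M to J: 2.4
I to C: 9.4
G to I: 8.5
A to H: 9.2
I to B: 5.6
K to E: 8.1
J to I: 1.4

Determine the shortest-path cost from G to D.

22.8

Running Dijkstra from G:
G: 0
H: 4.5  (via G)
I: 8.5  (via G)
J: 9.9  (via I)
M: 12.3  (via J)
A: 13.7  (via H)
B: 14.1  (via I)
F: 14.8  (via I)
C: 17.9  (via I)
L: 19.6  (via F)
K: 21.5  (via B)
D: 22.8  (via B)
Shortest route: G → I → B → D = 22.8.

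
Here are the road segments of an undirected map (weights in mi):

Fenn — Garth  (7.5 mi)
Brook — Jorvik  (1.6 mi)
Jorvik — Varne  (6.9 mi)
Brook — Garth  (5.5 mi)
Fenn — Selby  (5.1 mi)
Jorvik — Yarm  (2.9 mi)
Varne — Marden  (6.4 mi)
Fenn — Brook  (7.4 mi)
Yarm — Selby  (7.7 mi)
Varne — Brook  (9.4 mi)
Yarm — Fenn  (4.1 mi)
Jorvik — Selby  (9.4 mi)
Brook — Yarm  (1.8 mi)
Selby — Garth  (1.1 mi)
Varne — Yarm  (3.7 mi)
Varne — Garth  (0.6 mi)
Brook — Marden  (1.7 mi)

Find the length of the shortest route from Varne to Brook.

Settle nodes by increasing distance from Varne:
Varne: 0
Garth: 0.6  (via Varne)
Selby: 1.7  (via Garth)
Yarm: 3.7  (via Varne)
Brook: 5.5  (via Yarm)
Shortest route: Varne–Yarm–Brook = 5.5 mi.

5.5 mi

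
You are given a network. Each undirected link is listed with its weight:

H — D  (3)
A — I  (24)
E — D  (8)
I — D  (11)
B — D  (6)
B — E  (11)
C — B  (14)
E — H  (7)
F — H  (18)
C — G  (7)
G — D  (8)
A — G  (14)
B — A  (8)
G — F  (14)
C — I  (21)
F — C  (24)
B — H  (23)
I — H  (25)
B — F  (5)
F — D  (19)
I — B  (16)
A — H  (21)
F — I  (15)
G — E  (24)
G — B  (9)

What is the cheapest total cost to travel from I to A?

24

Candidate routes:
I - A: 24 = 24
I - D - B - A: 11+6+8 = 25
I - D - G - A: 11+8+14 = 33
I - F - B - A: 15+5+8 = 28
The minimum is 24 via I - A.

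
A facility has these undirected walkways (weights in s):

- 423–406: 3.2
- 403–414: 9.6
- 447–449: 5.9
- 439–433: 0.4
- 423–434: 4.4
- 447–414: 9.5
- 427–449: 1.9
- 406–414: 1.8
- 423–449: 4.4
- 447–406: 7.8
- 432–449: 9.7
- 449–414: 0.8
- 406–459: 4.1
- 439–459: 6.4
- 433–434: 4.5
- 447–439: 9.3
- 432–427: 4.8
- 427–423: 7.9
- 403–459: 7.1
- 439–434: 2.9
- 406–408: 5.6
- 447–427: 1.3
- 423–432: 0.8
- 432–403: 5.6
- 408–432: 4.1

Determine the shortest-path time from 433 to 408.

12.6 s

Settle nodes by increasing distance from 433:
433: 0
439: 0.4  (via 433)
434: 3.3  (via 439)
459: 6.8  (via 439)
423: 7.7  (via 434)
432: 8.5  (via 423)
447: 9.7  (via 439)
406: 10.9  (via 459)
427: 11  (via 447)
449: 12.1  (via 423)
408: 12.6  (via 432)
Shortest route: 433 → 439 → 434 → 423 → 432 → 408 = 12.6 s.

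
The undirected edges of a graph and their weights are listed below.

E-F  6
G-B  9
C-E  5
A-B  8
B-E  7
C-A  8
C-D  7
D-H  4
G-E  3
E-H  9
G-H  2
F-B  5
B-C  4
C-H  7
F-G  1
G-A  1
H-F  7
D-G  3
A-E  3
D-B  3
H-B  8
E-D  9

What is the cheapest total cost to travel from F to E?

Compare a few routes:
F - G - E: 1+3 = 4
F - G - A - E: 1+1+3 = 5
Cheapest is F - G - E at 4.

4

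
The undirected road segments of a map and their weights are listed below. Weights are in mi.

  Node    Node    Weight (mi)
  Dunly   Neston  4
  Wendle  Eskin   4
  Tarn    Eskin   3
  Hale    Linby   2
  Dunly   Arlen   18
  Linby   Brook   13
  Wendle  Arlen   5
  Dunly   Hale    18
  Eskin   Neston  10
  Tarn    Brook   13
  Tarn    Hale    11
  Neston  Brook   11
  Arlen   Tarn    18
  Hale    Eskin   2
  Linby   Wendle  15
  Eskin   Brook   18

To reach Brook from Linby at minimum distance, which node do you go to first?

Brook

Enumerating some paths:
Linby → Hale → Eskin → Tarn → Brook: 2+2+3+13 = 20
Linby → Brook: 13 = 13
The minimum is 13 mi via Linby → Brook.
So from Linby the first move is to Brook.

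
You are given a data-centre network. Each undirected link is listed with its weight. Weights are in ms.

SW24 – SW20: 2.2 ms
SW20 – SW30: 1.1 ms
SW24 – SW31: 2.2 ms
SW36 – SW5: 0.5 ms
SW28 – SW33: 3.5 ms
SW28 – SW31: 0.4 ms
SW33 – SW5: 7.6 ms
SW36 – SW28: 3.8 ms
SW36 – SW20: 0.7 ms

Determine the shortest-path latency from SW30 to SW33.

9.1 ms

Settle nodes by increasing distance from SW30:
SW30: 0
SW20: 1.1  (via SW30)
SW36: 1.8  (via SW20)
SW5: 2.3  (via SW36)
SW24: 3.3  (via SW20)
SW31: 5.5  (via SW24)
SW28: 5.6  (via SW36)
SW33: 9.1  (via SW28)
Shortest route: SW30 → SW20 → SW36 → SW28 → SW33 = 9.1 ms.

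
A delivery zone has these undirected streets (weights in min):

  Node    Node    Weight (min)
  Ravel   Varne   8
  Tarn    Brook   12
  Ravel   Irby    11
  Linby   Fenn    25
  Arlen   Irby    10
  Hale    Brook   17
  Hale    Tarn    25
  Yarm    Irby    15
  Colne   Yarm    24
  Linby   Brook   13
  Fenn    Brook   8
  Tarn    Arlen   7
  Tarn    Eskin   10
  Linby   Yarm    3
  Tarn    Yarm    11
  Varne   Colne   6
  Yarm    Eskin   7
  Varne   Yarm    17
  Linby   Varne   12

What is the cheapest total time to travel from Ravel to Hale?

Settle nodes by increasing distance from Ravel:
Ravel: 0
Varne: 8  (via Ravel)
Irby: 11  (via Ravel)
Colne: 14  (via Varne)
Linby: 20  (via Varne)
Arlen: 21  (via Irby)
Yarm: 23  (via Linby)
Tarn: 28  (via Arlen)
Eskin: 30  (via Yarm)
Brook: 33  (via Linby)
Fenn: 41  (via Brook)
Hale: 50  (via Brook)
Shortest route: Ravel → Varne → Linby → Brook → Hale = 50 min.

50 min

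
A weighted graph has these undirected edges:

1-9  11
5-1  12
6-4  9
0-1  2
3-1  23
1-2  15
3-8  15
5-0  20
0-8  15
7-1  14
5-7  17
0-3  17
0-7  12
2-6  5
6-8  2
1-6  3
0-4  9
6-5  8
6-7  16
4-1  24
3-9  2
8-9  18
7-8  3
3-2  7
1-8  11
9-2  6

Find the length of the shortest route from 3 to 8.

14

Candidate routes:
3 - 2 - 6 - 8: 7+5+2 = 14
3 - 8: 15 = 15
The minimum is 14 via 3 - 2 - 6 - 8.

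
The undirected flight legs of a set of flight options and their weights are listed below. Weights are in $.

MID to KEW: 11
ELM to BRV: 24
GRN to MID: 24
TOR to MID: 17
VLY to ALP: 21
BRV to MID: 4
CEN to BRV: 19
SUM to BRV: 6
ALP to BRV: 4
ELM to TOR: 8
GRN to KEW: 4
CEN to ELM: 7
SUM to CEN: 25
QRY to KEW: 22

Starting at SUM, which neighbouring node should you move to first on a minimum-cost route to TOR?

BRV

Enumerating some paths:
SUM–CEN–ELM–TOR: 25+7+8 = 40
SUM–BRV–ELM–TOR: 6+24+8 = 38
SUM–BRV–MID–TOR: 6+4+17 = 27
The minimum is $27 via SUM–BRV–MID–TOR.
So from SUM the first move is to BRV.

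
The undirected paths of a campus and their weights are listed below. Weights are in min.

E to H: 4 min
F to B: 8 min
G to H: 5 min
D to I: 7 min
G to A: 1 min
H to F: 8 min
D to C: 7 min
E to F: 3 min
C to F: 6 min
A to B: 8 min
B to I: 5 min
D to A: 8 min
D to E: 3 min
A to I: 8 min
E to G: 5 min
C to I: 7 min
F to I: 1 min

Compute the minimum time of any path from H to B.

Shortest distances from H:
H: 0
E: 4  (via H)
G: 5  (via H)
A: 6  (via G)
D: 7  (via E)
F: 7  (via E)
I: 8  (via F)
B: 13  (via I)
Shortest route: H → E → F → I → B = 13 min.

13 min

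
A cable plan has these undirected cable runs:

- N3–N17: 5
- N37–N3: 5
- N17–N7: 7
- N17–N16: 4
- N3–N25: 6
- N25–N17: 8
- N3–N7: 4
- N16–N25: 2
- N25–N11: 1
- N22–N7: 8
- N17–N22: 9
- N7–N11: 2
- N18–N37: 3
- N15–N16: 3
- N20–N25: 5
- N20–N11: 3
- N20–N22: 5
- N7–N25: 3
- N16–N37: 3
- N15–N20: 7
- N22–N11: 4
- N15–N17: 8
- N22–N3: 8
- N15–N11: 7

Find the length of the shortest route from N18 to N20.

12

Shortest distances from N18:
N18: 0
N37: 3  (via N18)
N16: 6  (via N37)
N25: 8  (via N16)
N3: 8  (via N37)
N11: 9  (via N25)
N15: 9  (via N16)
N17: 10  (via N16)
N7: 11  (via N25)
N20: 12  (via N11)
Shortest route: N18 → N37 → N16 → N25 → N11 → N20 = 12.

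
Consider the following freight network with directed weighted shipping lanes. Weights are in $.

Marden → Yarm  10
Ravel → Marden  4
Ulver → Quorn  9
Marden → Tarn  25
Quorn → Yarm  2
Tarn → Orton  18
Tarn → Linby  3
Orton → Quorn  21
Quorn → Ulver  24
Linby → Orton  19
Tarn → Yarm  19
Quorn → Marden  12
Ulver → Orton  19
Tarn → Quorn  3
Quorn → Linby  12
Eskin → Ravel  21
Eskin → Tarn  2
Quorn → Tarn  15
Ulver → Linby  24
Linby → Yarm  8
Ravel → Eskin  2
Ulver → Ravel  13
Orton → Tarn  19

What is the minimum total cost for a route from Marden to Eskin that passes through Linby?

$107

Shortest Marden→Linby: Marden–Tarn–Linby = 28
Shortest Linby→Eskin: Linby–Orton–Quorn–Ulver–Ravel–Eskin = 79
Total via Linby: 28 + 79 = $107.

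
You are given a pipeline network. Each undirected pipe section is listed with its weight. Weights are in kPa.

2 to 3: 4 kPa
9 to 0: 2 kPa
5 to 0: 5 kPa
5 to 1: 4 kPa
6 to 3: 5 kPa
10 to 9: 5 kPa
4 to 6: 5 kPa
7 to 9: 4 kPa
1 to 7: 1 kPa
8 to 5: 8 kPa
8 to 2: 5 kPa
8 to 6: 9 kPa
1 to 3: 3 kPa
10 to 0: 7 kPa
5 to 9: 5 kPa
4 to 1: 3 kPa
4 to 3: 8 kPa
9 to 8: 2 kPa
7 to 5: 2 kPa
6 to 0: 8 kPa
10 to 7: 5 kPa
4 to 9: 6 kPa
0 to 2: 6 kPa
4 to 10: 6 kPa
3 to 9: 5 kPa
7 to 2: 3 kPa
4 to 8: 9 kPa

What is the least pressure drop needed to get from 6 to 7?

Enumerating some paths:
6 → 3 → 1 → 7: 5+3+1 = 9
6 → 3 → 2 → 7: 5+4+3 = 12
6 → 0 → 9 → 7: 8+2+4 = 14
The minimum is 9 kPa via 6 → 3 → 1 → 7.

9 kPa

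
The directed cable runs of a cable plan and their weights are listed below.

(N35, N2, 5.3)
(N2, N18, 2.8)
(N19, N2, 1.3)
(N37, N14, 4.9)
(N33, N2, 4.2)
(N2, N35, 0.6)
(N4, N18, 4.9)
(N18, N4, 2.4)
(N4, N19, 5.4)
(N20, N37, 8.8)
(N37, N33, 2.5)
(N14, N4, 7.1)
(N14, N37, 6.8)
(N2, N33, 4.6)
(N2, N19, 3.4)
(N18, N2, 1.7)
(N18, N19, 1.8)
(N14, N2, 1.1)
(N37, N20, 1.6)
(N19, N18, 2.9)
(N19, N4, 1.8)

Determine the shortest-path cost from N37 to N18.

Shortest distances from N37:
N37: 0
N20: 1.6  (via N37)
N33: 2.5  (via N37)
N14: 4.9  (via N37)
N2: 6  (via N14)
N35: 6.6  (via N2)
N18: 8.8  (via N2)
Shortest route: N37 → N14 → N2 → N18 = 8.8.

8.8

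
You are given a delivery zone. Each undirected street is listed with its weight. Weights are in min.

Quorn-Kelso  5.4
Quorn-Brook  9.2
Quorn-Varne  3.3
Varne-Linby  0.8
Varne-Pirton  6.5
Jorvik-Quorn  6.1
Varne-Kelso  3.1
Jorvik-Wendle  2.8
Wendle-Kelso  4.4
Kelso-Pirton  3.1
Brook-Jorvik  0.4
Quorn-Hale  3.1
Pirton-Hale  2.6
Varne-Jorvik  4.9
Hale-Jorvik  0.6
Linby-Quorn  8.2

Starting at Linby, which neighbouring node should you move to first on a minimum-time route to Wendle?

Compare a few routes:
Linby–Varne–Jorvik–Wendle: 0.8+4.9+2.8 = 8.5
Linby–Varne–Kelso–Wendle: 0.8+3.1+4.4 = 8.3
Linby–Varne–Quorn–Hale–Jorvik–Wendle: 0.8+3.3+3.1+0.6+2.8 = 10.6
The minimum is 8.3 min via Linby–Varne–Kelso–Wendle.
So from Linby the first move is to Varne.

Varne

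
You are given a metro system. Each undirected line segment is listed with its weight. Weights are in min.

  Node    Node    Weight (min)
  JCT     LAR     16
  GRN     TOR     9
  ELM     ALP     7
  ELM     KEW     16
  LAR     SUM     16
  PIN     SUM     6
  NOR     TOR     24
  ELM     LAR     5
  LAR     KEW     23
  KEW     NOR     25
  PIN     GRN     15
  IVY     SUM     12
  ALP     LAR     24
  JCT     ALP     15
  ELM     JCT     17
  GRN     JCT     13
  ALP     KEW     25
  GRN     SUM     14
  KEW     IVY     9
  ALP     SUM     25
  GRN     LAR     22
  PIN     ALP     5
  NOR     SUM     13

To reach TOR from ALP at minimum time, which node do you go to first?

Candidate routes:
ALP → PIN → SUM → GRN → TOR: 5+6+14+9 = 34
ALP → PIN → GRN → TOR: 5+15+9 = 29
ALP → JCT → GRN → TOR: 15+13+9 = 37
Cheapest is ALP → PIN → GRN → TOR at 29 min.
So from ALP the first move is to PIN.

PIN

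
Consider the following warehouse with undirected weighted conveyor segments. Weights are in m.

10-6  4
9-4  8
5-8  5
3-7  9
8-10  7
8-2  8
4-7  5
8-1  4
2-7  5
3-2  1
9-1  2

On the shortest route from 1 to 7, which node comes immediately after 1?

Enumerating some paths:
1 → 9 → 4 → 7: 2+8+5 = 15
1 → 8 → 2 → 7: 4+8+5 = 17
The minimum is 15 m via 1 → 9 → 4 → 7.
So from 1 the first move is to 9.

9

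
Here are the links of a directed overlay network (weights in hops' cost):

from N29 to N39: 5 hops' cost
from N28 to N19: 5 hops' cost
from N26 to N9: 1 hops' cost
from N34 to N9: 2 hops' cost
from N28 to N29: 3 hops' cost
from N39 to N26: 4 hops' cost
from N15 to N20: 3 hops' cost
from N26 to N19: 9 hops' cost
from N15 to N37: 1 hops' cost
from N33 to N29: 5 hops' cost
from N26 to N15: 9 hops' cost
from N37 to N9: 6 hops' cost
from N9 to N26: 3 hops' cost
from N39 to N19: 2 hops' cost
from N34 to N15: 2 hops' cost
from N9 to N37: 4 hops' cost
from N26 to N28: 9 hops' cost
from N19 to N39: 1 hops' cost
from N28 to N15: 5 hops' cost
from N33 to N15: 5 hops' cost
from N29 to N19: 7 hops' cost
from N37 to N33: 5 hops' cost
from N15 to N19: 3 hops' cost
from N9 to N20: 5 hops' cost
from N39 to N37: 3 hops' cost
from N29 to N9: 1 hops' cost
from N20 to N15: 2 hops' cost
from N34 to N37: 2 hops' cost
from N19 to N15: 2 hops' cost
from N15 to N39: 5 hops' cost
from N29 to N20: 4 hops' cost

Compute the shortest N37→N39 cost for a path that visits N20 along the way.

Shortest N37→N20: N37–N9–N20 = 11
Shortest N20→N39: N20–N15–N19–N39 = 6
Total via N20: 11 + 6 = 17 hops' cost.

17 hops' cost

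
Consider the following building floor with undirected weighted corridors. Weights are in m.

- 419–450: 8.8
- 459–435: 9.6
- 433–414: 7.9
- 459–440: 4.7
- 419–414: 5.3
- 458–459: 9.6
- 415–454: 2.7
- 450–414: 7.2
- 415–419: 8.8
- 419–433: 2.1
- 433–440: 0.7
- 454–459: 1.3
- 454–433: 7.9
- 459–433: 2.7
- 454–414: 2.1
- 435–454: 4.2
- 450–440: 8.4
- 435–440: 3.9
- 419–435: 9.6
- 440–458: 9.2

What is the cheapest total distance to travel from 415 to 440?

7.4 m

Shortest distances from 415:
415: 0
454: 2.7  (via 415)
459: 4  (via 454)
414: 4.8  (via 454)
433: 6.7  (via 459)
435: 6.9  (via 454)
440: 7.4  (via 433)
Shortest route: 415 → 454 → 459 → 433 → 440 = 7.4 m.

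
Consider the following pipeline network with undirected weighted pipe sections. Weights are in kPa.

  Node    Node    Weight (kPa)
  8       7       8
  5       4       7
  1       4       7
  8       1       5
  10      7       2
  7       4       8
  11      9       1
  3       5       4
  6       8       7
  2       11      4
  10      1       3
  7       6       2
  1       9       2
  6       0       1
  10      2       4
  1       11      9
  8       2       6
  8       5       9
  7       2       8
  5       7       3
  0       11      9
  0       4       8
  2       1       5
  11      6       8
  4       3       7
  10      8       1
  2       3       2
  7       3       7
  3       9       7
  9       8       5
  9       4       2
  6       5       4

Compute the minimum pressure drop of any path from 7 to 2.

6 kPa

Enumerating some paths:
7 → 2: 8 = 8
7 → 10 → 2: 2+4 = 6
Cheapest is 7 → 10 → 2 at 6 kPa.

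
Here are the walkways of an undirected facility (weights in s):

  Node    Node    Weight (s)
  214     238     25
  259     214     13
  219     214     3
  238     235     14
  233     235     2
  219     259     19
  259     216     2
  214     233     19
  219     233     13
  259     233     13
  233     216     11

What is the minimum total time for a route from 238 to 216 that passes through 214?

40 s

Shortest 238→214: 238–214 = 25
Best 214 to 216: 214–259–216 costing 15
Total via 214: 25 + 15 = 40 s.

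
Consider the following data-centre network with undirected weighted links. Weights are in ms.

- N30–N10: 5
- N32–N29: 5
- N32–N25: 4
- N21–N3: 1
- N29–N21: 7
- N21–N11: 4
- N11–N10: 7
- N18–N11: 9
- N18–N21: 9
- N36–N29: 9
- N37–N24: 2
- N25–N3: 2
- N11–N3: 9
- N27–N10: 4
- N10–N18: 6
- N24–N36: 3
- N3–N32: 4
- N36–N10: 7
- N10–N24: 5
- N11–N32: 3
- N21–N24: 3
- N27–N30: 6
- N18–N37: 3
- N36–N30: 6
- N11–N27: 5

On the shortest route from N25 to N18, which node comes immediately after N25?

N3

Compare a few routes:
N25–N32–N11–N18: 4+3+9 = 16
N25–N3–N21–N24–N37–N18: 2+1+3+2+3 = 11
N25–N3–N21–N18: 2+1+9 = 12
The minimum is 11 ms via N25–N3–N21–N24–N37–N18.
So from N25 the first move is to N3.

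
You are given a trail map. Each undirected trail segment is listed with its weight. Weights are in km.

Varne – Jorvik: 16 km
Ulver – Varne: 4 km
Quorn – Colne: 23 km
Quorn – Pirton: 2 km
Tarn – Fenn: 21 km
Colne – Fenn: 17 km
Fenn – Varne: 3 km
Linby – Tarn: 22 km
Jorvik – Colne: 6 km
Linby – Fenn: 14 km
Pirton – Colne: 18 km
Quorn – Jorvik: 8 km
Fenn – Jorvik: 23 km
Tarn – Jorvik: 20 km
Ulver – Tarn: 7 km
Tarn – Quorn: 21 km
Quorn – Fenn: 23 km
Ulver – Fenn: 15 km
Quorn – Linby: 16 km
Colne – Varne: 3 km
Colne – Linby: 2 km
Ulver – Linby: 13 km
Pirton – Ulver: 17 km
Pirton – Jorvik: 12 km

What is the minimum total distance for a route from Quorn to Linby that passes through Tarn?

37 km

Shortest Quorn→Tarn: Quorn → Tarn = 21
Shortest Tarn→Linby: Tarn → Ulver → Varne → Colne → Linby = 16
Total via Tarn: 21 + 16 = 37 km.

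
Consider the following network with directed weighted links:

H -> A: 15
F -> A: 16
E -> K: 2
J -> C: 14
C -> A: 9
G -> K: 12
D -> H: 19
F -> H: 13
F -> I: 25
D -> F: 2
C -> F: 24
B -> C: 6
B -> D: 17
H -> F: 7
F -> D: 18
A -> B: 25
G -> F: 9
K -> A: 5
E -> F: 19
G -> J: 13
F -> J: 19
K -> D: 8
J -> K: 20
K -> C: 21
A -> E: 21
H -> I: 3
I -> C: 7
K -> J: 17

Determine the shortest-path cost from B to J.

38

Compare a few routes:
B–D–F–J: 17+2+19 = 38
B–C–A–E–K–J: 6+9+21+2+17 = 55
B–C–F–J: 6+24+19 = 49
The minimum is 38 via B–D–F–J.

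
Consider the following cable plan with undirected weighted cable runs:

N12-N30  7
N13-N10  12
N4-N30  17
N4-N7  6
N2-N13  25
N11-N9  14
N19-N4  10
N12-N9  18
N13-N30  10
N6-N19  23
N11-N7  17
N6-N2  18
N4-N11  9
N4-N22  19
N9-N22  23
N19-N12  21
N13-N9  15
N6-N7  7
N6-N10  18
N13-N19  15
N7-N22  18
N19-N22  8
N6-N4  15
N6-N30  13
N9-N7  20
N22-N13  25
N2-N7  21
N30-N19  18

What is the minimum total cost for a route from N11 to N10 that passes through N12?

61

Shortest N11→N12: N11–N9–N12 = 32
Shortest N12→N10: N12–N30–N13–N10 = 29
Total via N12: 32 + 29 = 61.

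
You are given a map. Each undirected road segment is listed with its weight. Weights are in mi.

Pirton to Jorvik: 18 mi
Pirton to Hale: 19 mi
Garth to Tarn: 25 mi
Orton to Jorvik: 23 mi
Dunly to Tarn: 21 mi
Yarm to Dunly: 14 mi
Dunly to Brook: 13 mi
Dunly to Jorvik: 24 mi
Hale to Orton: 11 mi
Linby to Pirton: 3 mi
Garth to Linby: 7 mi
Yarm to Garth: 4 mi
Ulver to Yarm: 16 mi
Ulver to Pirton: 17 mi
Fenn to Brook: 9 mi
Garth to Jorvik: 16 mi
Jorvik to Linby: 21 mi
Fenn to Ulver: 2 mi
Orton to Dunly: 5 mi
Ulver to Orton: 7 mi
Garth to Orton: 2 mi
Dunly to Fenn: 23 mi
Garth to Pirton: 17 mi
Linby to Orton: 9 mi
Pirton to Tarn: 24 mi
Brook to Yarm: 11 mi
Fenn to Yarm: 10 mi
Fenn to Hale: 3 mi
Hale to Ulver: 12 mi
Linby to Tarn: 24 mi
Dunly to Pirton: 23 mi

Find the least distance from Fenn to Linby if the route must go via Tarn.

59 mi

Shortest Fenn→Tarn: Fenn–Ulver–Orton–Dunly–Tarn = 35
Shortest Tarn→Linby: Tarn–Linby = 24
Total via Tarn: 35 + 24 = 59 mi.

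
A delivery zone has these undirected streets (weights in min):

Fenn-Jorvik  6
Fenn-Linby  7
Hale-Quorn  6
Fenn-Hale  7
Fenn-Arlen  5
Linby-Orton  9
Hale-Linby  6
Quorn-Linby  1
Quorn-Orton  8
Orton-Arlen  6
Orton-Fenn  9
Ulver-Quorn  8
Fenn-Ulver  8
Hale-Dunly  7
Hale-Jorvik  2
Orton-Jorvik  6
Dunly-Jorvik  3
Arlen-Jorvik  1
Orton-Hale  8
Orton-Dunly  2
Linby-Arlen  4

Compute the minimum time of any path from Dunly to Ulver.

Candidate routes:
Dunly–Jorvik–Arlen–Linby–Quorn–Ulver: 3+1+4+1+8 = 17
Dunly–Orton–Quorn–Ulver: 2+8+8 = 18
The minimum is 17 min via Dunly–Jorvik–Arlen–Linby–Quorn–Ulver.

17 min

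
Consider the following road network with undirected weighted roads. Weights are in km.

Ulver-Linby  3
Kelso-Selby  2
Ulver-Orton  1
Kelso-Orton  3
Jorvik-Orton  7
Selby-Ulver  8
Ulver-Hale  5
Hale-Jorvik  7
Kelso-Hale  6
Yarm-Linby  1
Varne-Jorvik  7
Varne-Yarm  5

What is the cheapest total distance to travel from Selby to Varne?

15 km

Enumerating some paths:
Selby → Kelso → Hale → Jorvik → Varne: 2+6+7+7 = 22
Selby → Kelso → Orton → Jorvik → Varne: 2+3+7+7 = 19
Selby → Kelso → Orton → Ulver → Linby → Yarm → Varne: 2+3+1+3+1+5 = 15
Selby → Ulver → Linby → Yarm → Varne: 8+3+1+5 = 17
Cheapest is Selby → Kelso → Orton → Ulver → Linby → Yarm → Varne at 15 km.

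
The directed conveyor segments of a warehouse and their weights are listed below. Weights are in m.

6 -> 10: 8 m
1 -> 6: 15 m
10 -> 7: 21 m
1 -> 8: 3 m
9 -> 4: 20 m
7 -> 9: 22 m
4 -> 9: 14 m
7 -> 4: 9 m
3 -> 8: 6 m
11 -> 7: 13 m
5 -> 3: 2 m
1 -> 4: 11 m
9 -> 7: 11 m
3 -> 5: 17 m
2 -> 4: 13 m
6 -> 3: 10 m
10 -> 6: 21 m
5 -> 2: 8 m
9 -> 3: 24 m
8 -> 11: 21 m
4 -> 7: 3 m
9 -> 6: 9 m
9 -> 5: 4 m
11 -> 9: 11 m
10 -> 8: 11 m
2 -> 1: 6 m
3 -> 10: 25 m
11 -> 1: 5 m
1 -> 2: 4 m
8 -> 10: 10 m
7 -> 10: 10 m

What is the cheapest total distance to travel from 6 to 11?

Compare a few routes:
6–3–5–2–1–8–11: 10+17+8+6+3+21 = 65
6–10–8–11: 8+11+21 = 40
6–3–8–11: 10+6+21 = 37
The minimum is 37 m via 6–3–8–11.

37 m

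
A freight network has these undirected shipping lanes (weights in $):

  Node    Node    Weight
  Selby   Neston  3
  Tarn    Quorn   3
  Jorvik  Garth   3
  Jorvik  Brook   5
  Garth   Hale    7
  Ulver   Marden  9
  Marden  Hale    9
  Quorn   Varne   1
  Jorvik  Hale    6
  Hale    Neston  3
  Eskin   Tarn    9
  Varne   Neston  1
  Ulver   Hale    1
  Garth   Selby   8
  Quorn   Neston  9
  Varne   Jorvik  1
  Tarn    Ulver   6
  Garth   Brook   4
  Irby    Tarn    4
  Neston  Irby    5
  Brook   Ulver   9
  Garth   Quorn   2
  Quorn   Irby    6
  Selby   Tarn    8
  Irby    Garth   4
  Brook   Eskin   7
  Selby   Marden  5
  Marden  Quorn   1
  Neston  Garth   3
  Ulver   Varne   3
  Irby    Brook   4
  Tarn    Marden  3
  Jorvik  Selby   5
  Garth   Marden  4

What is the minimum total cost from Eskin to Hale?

$16

Compare a few routes:
Eskin–Tarn–Ulver–Hale: 9+6+1 = 16
Eskin–Brook–Jorvik–Varne–Ulver–Hale: 7+5+1+3+1 = 17
The minimum is $16 via Eskin–Tarn–Ulver–Hale.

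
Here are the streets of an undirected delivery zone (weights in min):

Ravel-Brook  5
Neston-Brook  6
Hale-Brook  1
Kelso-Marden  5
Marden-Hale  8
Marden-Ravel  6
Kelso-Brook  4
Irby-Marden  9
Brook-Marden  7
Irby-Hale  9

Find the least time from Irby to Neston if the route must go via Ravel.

Best Irby to Ravel: Irby–Marden–Ravel costing 15
Best Ravel to Neston: Ravel–Brook–Neston costing 11
Total via Ravel: 15 + 11 = 26 min.

26 min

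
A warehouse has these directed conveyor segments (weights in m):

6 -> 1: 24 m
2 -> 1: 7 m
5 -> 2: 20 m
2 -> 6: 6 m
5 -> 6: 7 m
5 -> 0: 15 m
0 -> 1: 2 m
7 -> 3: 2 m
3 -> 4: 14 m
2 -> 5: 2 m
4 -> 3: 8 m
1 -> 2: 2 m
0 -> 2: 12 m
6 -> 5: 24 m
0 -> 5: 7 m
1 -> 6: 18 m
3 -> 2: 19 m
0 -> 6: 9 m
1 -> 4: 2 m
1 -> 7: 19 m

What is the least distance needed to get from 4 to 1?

Compare a few routes:
4 - 3 - 2 - 5 - 0 - 1: 8+19+2+15+2 = 46
4 - 3 - 2 - 6 - 1: 8+19+6+24 = 57
4 - 3 - 2 - 1: 8+19+7 = 34
Cheapest is 4 - 3 - 2 - 1 at 34 m.

34 m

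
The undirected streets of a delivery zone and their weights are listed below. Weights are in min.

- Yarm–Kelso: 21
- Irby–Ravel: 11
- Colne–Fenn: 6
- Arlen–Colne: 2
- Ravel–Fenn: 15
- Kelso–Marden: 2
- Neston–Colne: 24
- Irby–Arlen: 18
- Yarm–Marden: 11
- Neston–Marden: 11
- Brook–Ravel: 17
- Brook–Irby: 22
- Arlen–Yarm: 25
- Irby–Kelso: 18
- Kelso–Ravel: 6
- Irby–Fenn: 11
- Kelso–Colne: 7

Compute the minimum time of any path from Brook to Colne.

Candidate routes:
Brook - Ravel - Fenn - Colne: 17+15+6 = 38
Brook - Irby - Arlen - Colne: 22+18+2 = 42
Brook - Ravel - Kelso - Colne: 17+6+7 = 30
Brook - Irby - Fenn - Colne: 22+11+6 = 39
Cheapest is Brook - Ravel - Kelso - Colne at 30 min.

30 min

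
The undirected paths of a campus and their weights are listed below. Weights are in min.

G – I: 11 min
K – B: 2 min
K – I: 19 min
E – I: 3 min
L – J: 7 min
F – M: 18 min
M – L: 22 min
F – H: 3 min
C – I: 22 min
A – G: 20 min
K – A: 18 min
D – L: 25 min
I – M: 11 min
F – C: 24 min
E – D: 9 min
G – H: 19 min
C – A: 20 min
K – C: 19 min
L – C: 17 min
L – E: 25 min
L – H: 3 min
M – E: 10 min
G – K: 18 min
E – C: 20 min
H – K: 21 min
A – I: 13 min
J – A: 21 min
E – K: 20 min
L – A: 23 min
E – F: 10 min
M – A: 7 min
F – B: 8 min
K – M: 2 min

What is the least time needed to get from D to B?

23 min

Candidate routes:
D - E - F - B: 9+10+8 = 27
D - E - M - K - B: 9+10+2+2 = 23
D - E - I - M - K - B: 9+3+11+2+2 = 27
Cheapest is D - E - M - K - B at 23 min.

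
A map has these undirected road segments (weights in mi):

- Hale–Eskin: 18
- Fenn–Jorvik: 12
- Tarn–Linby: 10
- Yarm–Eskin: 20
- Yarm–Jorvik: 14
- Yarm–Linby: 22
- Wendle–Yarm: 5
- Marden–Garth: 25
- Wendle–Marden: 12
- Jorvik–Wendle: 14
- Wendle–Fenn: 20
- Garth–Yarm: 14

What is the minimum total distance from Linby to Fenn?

47 mi

Candidate routes:
Linby - Yarm - Jorvik - Fenn: 22+14+12 = 48
Linby - Yarm - Wendle - Jorvik - Fenn: 22+5+14+12 = 53
Linby - Yarm - Wendle - Fenn: 22+5+20 = 47
Cheapest is Linby - Yarm - Wendle - Fenn at 47 mi.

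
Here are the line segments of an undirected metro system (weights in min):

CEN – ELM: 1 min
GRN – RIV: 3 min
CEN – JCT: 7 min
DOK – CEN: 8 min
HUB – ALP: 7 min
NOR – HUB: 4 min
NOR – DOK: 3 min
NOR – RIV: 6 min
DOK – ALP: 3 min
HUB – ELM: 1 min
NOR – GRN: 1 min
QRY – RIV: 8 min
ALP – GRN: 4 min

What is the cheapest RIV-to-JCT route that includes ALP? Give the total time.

23 min

Shortest RIV→ALP: RIV–GRN–ALP = 7
Shortest ALP→JCT: ALP–HUB–ELM–CEN–JCT = 16
Total via ALP: 7 + 16 = 23 min.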